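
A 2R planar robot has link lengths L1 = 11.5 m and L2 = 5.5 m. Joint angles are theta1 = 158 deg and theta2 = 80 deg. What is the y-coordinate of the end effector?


Convert angles to radians: theta1 = 2.7576, theta2 = 1.3963
y = L1*sin(theta1) + L2*sin(theta1+theta2)
y = 4.308 + -4.6643
y = -0.3563


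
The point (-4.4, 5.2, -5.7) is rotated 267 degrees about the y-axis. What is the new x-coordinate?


Rotation about y-axis: x' = x*cos(theta) + z*sin(theta)
= -4.4 * -0.0523 + -5.7 * -0.9986
= 5.9225


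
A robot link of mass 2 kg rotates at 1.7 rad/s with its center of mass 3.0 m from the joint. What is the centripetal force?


F = m * omega^2 * r
= 2 * 1.7^2 * 3.0
= 2 * 2.89 * 3.0
= 17.34 N


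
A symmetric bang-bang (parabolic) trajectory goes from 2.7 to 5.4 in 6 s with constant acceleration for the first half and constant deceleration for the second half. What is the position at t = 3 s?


Symmetric rest-to-rest: each phase covers (pf-p0)/2 in time T/2. 0.5*a*(T/2)^2 = (pf-p0)/2 => a = 4*(pf-p0)/T^2
a = 4*(5.4-2.7)/6^2 = 0.3
t = 3 is in the acceleration phase (t <= T/2).
p = p0 + 0.5*a*t^2 = 2.7 + 0.5*0.3*3^2
= 4.05


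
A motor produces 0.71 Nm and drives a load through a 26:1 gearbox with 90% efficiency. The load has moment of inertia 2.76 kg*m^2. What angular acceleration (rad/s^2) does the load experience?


tau_out = tau_motor * N * eta
= 0.71 * 26 * 0.9 = 16.614 Nm
alpha = tau_out / I = 16.614 / 2.76
= 6.0196 rad/s^2


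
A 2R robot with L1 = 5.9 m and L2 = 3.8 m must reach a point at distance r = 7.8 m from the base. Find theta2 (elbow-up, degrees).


cos(theta2) = (r^2 - L1^2 - L2^2) / (2*L1*L2)
cos(theta2) = (60.84 - 34.81 - 14.44) / 44.84
cos(theta2) = 0.258475
theta2 = 75.0204 degrees


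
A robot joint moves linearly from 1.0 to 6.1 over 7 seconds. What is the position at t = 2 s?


s = t/T = 2/7 = 0.2857
p(t) = p0 + (pf-p0)*s
= 1.0 + (6.1 - 1.0) * 0.2857
= 2.4571


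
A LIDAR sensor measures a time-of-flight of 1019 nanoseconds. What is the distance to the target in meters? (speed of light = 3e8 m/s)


tof = 1019 ns = 1.019e-06 s
dist = c * tof / 2
= 3e8 * 1.019e-06 / 2
= 152.85 m


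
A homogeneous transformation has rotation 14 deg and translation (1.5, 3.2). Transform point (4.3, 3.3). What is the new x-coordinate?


x' = cos(theta)*px - sin(theta)*py + tx
= 0.9703*4.3 - 0.2419*3.3 + 1.5
= 4.8739


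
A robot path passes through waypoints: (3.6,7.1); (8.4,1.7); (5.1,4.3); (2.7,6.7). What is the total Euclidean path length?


Segment lengths:
  seg1 = sqrt((4.8)^2 + (-5.4)^2) = 7.225
  seg2 = sqrt((-3.3)^2 + (2.6)^2) = 4.2012
  seg3 = sqrt((-2.4)^2 + (2.4)^2) = 3.3941
Total = 14.8203


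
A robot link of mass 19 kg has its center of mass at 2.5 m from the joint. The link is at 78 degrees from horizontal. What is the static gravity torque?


tau = m*g*L*cos(angle)
= 19 * 9.81 * 2.5 * cos(78 deg)
= 19 * 9.81 * 2.5 * 0.2079
= 96.8817 Nm


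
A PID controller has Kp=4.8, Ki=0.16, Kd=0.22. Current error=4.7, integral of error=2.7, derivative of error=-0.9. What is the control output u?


u = Kp*e + Ki*int(e) + Kd*de/dt
= 4.8*4.7 + 0.16*2.7 + 0.22*(-0.9)
= 22.56 + 0.432 + -0.198
= 22.794


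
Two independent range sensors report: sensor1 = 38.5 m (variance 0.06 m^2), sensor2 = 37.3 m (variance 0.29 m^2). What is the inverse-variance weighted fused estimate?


w1 = (1/var1) / (1/var1 + 1/var2)
   = 16.6667 / (16.6667 + 3.4483) = 0.8286
w2 = 1 - w1 = 0.1714
fused = w1*s1 + w2*s2 = 31.9 + 6.3943
= 38.2943 m


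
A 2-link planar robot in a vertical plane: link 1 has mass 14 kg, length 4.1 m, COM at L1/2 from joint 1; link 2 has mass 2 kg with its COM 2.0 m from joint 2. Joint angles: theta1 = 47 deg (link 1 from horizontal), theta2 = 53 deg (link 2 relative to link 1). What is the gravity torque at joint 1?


Horizontal distance from joint 1 to link-1 COM:
  x_c1 = (L1/2)*cos(t1) = 2.05 * 0.682 = 1.3981 m
Horizontal distance from joint 1 to link-2 COM:
  x_c2 = L1*cos(t1) + Lc2*cos(t1+t2)
       = 4.1*0.682 + 2.0*-0.1736 = 2.4489 m
tau1 = m1*g*x_c1 + m2*g*x_c2
     = 14*9.81*1.3981 + 2*9.81*2.4489
     = 192.0146 + 48.0474
     = 240.0619 Nm


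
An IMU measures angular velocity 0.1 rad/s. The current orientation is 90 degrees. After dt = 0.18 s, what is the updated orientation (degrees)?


delta_theta = w * dt = 0.1 * 0.18 = 0.018 rad
= 1.0313 deg
theta_new = 90 + 1.0313 = 91.0313 deg


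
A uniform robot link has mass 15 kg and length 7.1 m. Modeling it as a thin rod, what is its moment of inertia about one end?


I = (1/3) * m * L^2
= (1/3) * 15 * 7.1^2
= 0.333333 * 15 * 50.41
= 252.05 kg*m^2


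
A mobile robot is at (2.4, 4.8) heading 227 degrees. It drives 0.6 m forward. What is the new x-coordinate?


x_new = x0 + d*cos(theta)
= 2.4 + 0.6*cos(227)
= 2.4 + -0.4092
= 1.9908


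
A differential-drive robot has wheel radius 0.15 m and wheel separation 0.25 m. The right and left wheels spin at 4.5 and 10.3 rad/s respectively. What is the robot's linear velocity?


vR = r*wR = 0.15*4.5 = 0.675 m/s
vL = r*wL = 0.15*10.3 = 1.545 m/s
v = (vR+vL)/2 = 1.11 m/s
omega = (vR-vL)/L = -3.48 rad/s
linear velocity = 1.11 m/s


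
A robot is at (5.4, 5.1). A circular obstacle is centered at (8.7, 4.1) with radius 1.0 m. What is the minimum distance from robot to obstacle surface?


center_dist = sqrt((5.4-8.7)^2 + (5.1-4.1)^2)
= sqrt(10.89 + 1.0)
= 3.4482
min_dist = center_dist - radius = 3.4482 - 1.0 = 2.4482 m


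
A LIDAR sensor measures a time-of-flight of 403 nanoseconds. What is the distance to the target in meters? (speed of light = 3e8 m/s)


tof = 403 ns = 4.03e-07 s
dist = c * tof / 2
= 3e8 * 4.03e-07 / 2
= 60.45 m


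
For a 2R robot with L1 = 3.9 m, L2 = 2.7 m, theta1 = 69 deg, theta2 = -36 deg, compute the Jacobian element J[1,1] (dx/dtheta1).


J[1,1] = -L1*sin(t1) - L2*sin(t1+t2)
= -3.9*sin(69) - 2.7*sin(33)
= -5.1115


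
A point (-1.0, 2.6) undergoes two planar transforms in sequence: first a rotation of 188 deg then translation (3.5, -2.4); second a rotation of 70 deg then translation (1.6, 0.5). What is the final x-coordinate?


After transform 1:
x1 = cos(188)*-1.0 - sin(188)*2.6 + 3.5 = 4.8521
y1 = sin(188)*-1.0 + cos(188)*2.6 + -2.4 = -4.8355
After transform 2:
x2 = cos(70)*4.8521 - sin(70)*-4.8355 + 1.6
= 7.8034


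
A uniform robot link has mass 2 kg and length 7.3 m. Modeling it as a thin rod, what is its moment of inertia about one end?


I = (1/3) * m * L^2
= (1/3) * 2 * 7.3^2
= 0.333333 * 2 * 53.29
= 35.5267 kg*m^2


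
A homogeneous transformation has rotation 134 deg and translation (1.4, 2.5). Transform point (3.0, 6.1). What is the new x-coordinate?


x' = cos(theta)*px - sin(theta)*py + tx
= -0.6947*3.0 - 0.7193*6.1 + 1.4
= -5.0719


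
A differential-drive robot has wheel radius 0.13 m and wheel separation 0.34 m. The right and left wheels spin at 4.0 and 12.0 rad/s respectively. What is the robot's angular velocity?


vR = r*wR = 0.13*4.0 = 0.52 m/s
vL = r*wL = 0.13*12.0 = 1.56 m/s
v = (vR+vL)/2 = 1.04 m/s
omega = (vR-vL)/L = -3.0588 rad/s
angular velocity = -3.0588 rad/s


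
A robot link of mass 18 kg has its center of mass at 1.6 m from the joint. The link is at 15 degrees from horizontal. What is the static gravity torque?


tau = m*g*L*cos(angle)
= 18 * 9.81 * 1.6 * cos(15 deg)
= 18 * 9.81 * 1.6 * 0.9659
= 272.9011 Nm


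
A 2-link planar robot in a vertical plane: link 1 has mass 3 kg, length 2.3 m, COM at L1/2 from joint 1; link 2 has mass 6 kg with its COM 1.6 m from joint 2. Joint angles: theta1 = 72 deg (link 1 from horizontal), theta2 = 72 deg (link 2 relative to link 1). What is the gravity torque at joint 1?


Horizontal distance from joint 1 to link-1 COM:
  x_c1 = (L1/2)*cos(t1) = 1.15 * 0.309 = 0.3554 m
Horizontal distance from joint 1 to link-2 COM:
  x_c2 = L1*cos(t1) + Lc2*cos(t1+t2)
       = 2.3*0.309 + 1.6*-0.809 = -0.5837 m
tau1 = m1*g*x_c1 + m2*g*x_c2
     = 3*9.81*0.3554 + 6*9.81*-0.5837
     = 10.4585 + -34.3559
     = -23.8974 Nm


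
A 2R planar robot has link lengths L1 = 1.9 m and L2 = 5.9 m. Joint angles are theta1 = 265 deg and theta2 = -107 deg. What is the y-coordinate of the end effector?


Convert angles to radians: theta1 = 4.6251, theta2 = -1.8675
y = L1*sin(theta1) + L2*sin(theta1+theta2)
y = -1.8928 + 2.2102
y = 0.3174


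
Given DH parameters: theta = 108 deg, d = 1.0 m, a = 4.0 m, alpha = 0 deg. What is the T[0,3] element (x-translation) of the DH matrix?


T[0,3] = a * cos(theta)
= 4.0 * cos(108 deg)
= 4.0 * -0.309
= -1.2361


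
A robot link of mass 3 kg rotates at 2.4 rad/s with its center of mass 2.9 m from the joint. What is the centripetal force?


F = m * omega^2 * r
= 3 * 2.4^2 * 2.9
= 3 * 5.76 * 2.9
= 50.112 N


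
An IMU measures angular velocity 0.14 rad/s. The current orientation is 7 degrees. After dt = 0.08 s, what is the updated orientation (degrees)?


delta_theta = w * dt = 0.14 * 0.08 = 0.0112 rad
= 0.6417 deg
theta_new = 7 + 0.6417 = 7.6417 deg


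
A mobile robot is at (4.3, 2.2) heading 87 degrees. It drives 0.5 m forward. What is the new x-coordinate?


x_new = x0 + d*cos(theta)
= 4.3 + 0.5*cos(87)
= 4.3 + 0.0262
= 4.3262


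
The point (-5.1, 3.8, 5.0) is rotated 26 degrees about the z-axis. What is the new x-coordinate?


Rotation about z-axis: x' = x*cos(theta) - y*sin(theta)
= -5.1 * 0.8988 - 3.8 * 0.4384
= -6.2497


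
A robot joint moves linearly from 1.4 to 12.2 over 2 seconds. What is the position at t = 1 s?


s = t/T = 1/2 = 0.5
p(t) = p0 + (pf-p0)*s
= 1.4 + (12.2 - 1.4) * 0.5
= 6.8


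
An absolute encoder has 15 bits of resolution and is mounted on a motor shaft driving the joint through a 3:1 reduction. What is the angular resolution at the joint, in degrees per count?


counts = 2^15 = 32768
effective counts at joint = 32768 * 3 = 98304
resolution = 360 / 98304
= 0.0037 deg/count


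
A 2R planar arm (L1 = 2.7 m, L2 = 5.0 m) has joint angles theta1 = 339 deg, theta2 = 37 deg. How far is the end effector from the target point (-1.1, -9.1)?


End effector via forward kinematics:
x = L1*cos(t1) + L2*cos(t1+t2) = 7.327
y = L1*sin(t1) + L2*sin(t1+t2) = 0.4106
Distance to target:
d = sqrt((-1.1 - 7.327)^2 + (-9.1 - 0.4106)^2)
= sqrt(71.0139 + 90.4514)
= 12.7069 m


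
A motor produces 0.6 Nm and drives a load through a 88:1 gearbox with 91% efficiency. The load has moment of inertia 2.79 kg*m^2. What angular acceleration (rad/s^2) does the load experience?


tau_out = tau_motor * N * eta
= 0.6 * 88 * 0.91 = 48.048 Nm
alpha = tau_out / I = 48.048 / 2.79
= 17.2215 rad/s^2


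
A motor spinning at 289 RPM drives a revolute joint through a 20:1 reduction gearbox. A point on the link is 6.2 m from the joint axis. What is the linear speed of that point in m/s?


omega_motor = 289 * 2*pi/60 = 30.264 rad/s
omega_joint = omega_motor / 20 = 1.5132 rad/s
v = omega_joint * r = 1.5132 * 6.2
= 9.3818 m/s


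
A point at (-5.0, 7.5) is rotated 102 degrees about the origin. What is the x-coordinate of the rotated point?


x' = x*cos(theta) - y*sin(theta)
cos(102 deg) = -0.2079, sin(102 deg) = 0.9781
x' = -5.0 * -0.2079 - 7.5 * 0.9781
= 1.0396 - 7.3361
= -6.2965


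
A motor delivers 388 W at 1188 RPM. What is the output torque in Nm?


omega = 1188 * 2*pi/60 = 124.4071 rad/s
tau = P / omega = 388 / 124.4071
= 3.1188 Nm


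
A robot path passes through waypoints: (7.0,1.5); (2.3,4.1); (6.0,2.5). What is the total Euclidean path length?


Segment lengths:
  seg1 = sqrt((-4.7)^2 + (2.6)^2) = 5.3712
  seg2 = sqrt((3.7)^2 + (-1.6)^2) = 4.0311
Total = 9.4023


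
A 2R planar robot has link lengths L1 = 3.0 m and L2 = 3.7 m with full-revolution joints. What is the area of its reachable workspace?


r_max = L1 + L2 = 6.7 m
r_min = |L1 - L2| = 0.7 m
Area = pi*(r_max^2 - r_min^2)
= pi*(44.89 - 0.49)
= pi * 44.4
= 139.4867 m^2


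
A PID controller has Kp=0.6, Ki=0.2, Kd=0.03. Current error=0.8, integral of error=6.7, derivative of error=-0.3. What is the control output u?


u = Kp*e + Ki*int(e) + Kd*de/dt
= 0.6*0.8 + 0.2*6.7 + 0.03*(-0.3)
= 0.48 + 1.34 + -0.009
= 1.811


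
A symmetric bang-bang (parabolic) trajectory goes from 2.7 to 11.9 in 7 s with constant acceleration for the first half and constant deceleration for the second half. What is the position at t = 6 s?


Symmetric rest-to-rest: each phase covers (pf-p0)/2 in time T/2. 0.5*a*(T/2)^2 = (pf-p0)/2 => a = 4*(pf-p0)/T^2
a = 4*(11.9-2.7)/7^2 = 0.751
t = 6 is in the deceleration phase (t > T/2).
p = pf - 0.5*a*(T-t)^2 = 11.9 - 0.5*0.751*1^2
= 11.5245


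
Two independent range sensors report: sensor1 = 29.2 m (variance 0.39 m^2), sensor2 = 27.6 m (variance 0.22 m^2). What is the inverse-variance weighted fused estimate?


w1 = (1/var1) / (1/var1 + 1/var2)
   = 2.5641 / (2.5641 + 4.5455) = 0.3607
w2 = 1 - w1 = 0.6393
fused = w1*s1 + w2*s2 = 10.5311 + 17.6459
= 28.177 m


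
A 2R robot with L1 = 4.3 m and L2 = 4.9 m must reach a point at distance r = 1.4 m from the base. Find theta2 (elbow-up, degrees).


cos(theta2) = (r^2 - L1^2 - L2^2) / (2*L1*L2)
cos(theta2) = (1.96 - 18.49 - 24.01) / 42.14
cos(theta2) = -0.962031
theta2 = 164.1608 degrees


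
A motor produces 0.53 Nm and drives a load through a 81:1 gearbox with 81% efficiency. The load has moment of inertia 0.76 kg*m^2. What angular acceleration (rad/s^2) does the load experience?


tau_out = tau_motor * N * eta
= 0.53 * 81 * 0.81 = 34.7733 Nm
alpha = tau_out / I = 34.7733 / 0.76
= 45.7543 rad/s^2


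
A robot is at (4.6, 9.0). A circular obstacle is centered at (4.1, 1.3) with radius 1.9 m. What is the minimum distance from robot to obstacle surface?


center_dist = sqrt((4.6-4.1)^2 + (9.0-1.3)^2)
= sqrt(0.25 + 59.29)
= 7.7162
min_dist = center_dist - radius = 7.7162 - 1.9 = 5.8162 m


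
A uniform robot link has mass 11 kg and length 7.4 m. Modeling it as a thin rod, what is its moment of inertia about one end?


I = (1/3) * m * L^2
= (1/3) * 11 * 7.4^2
= 0.333333 * 11 * 54.76
= 200.7867 kg*m^2


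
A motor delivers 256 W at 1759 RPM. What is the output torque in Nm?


omega = 1759 * 2*pi/60 = 184.202 rad/s
tau = P / omega = 256 / 184.202
= 1.3898 Nm


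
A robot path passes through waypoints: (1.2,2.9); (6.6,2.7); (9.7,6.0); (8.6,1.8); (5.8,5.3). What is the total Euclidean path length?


Segment lengths:
  seg1 = sqrt((5.4)^2 + (-0.2)^2) = 5.4037
  seg2 = sqrt((3.1)^2 + (3.3)^2) = 4.5277
  seg3 = sqrt((-1.1)^2 + (-4.2)^2) = 4.3417
  seg4 = sqrt((-2.8)^2 + (3.5)^2) = 4.4822
Total = 18.7552


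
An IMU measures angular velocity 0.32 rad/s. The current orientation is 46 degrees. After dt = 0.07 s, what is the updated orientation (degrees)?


delta_theta = w * dt = 0.32 * 0.07 = 0.0224 rad
= 1.2834 deg
theta_new = 46 + 1.2834 = 47.2834 deg


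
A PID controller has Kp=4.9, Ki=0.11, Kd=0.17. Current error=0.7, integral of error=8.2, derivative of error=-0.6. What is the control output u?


u = Kp*e + Ki*int(e) + Kd*de/dt
= 4.9*0.7 + 0.11*8.2 + 0.17*(-0.6)
= 3.43 + 0.902 + -0.102
= 4.23


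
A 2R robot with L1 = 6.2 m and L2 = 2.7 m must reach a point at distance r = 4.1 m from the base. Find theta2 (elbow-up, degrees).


cos(theta2) = (r^2 - L1^2 - L2^2) / (2*L1*L2)
cos(theta2) = (16.81 - 38.44 - 7.29) / 33.48
cos(theta2) = -0.863799
theta2 = 149.7459 degrees


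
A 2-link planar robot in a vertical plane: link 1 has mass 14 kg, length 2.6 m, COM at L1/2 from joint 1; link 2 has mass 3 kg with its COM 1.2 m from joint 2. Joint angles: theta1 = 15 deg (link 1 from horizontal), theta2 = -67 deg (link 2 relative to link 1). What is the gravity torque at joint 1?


Horizontal distance from joint 1 to link-1 COM:
  x_c1 = (L1/2)*cos(t1) = 1.3 * 0.9659 = 1.2557 m
Horizontal distance from joint 1 to link-2 COM:
  x_c2 = L1*cos(t1) + Lc2*cos(t1+t2)
       = 2.6*0.9659 + 1.2*0.6157 = 3.2502 m
tau1 = m1*g*x_c1 + m2*g*x_c2
     = 14*9.81*1.2557 + 3*9.81*3.2502
     = 172.4583 + 95.6534
     = 268.1117 Nm


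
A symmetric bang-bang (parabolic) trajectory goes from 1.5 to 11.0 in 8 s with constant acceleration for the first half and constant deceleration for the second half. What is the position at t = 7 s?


Symmetric rest-to-rest: each phase covers (pf-p0)/2 in time T/2. 0.5*a*(T/2)^2 = (pf-p0)/2 => a = 4*(pf-p0)/T^2
a = 4*(11.0-1.5)/8^2 = 0.5938
t = 7 is in the deceleration phase (t > T/2).
p = pf - 0.5*a*(T-t)^2 = 11.0 - 0.5*0.5938*1^2
= 10.7031


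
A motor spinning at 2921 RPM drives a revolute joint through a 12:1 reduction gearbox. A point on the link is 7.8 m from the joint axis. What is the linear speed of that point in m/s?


omega_motor = 2921 * 2*pi/60 = 305.8864 rad/s
omega_joint = omega_motor / 12 = 25.4905 rad/s
v = omega_joint * r = 25.4905 * 7.8
= 198.8262 m/s


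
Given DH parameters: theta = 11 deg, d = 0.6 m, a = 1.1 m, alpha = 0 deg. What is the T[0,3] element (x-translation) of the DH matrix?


T[0,3] = a * cos(theta)
= 1.1 * cos(11 deg)
= 1.1 * 0.9816
= 1.0798


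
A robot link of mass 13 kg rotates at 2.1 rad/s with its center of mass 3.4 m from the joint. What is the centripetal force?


F = m * omega^2 * r
= 13 * 2.1^2 * 3.4
= 13 * 4.41 * 3.4
= 194.922 N


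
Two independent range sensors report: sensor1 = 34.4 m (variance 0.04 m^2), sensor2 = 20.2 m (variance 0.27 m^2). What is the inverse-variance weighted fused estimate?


w1 = (1/var1) / (1/var1 + 1/var2)
   = 25.0 / (25.0 + 3.7037) = 0.871
w2 = 1 - w1 = 0.129
fused = w1*s1 + w2*s2 = 29.9613 + 2.6065
= 32.5677 m


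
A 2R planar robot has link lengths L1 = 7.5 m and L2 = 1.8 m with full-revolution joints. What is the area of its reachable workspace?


r_max = L1 + L2 = 9.3 m
r_min = |L1 - L2| = 5.7 m
Area = pi*(r_max^2 - r_min^2)
= pi*(86.49 - 32.49)
= pi * 54.0
= 169.646 m^2


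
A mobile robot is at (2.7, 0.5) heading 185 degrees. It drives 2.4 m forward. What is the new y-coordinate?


y_new = y0 + d*sin(theta)
= 0.5 + 2.4*sin(185)
= 0.5 + -0.2092
= 0.2908


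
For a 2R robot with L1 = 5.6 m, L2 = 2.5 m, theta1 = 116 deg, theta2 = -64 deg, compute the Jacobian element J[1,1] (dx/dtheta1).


J[1,1] = -L1*sin(t1) - L2*sin(t1+t2)
= -5.6*sin(116) - 2.5*sin(52)
= -7.0033


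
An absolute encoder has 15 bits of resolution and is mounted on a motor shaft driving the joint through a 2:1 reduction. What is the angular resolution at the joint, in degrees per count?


counts = 2^15 = 32768
effective counts at joint = 32768 * 2 = 65536
resolution = 360 / 65536
= 0.0055 deg/count


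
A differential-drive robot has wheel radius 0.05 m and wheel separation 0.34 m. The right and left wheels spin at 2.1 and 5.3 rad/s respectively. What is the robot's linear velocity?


vR = r*wR = 0.05*2.1 = 0.105 m/s
vL = r*wL = 0.05*5.3 = 0.265 m/s
v = (vR+vL)/2 = 0.185 m/s
omega = (vR-vL)/L = -0.4706 rad/s
linear velocity = 0.185 m/s


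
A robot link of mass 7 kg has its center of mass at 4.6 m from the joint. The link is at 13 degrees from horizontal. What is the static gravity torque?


tau = m*g*L*cos(angle)
= 7 * 9.81 * 4.6 * cos(13 deg)
= 7 * 9.81 * 4.6 * 0.9744
= 307.786 Nm


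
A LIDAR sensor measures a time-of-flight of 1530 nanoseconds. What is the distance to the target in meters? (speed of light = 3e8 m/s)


tof = 1530 ns = 1.53e-06 s
dist = c * tof / 2
= 3e8 * 1.53e-06 / 2
= 229.5 m


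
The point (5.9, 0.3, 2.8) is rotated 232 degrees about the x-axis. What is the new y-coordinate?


Rotation about x-axis: y' = y*cos(theta) - z*sin(theta)
= 0.3 * -0.6157 - 2.8 * -0.788
= 2.0217


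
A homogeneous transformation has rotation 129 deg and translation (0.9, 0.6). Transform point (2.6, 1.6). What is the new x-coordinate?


x' = cos(theta)*px - sin(theta)*py + tx
= -0.6293*2.6 - 0.7771*1.6 + 0.9
= -1.9797


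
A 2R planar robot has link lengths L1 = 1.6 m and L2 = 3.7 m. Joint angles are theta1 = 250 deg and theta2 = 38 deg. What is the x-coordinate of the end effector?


Convert angles to radians: theta1 = 4.3633, theta2 = 0.6632
x = L1*cos(theta1) + L2*cos(theta1+theta2)
x = -0.5472 + 1.1434
x = 0.5961


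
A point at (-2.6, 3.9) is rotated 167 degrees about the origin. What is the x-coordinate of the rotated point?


x' = x*cos(theta) - y*sin(theta)
cos(167 deg) = -0.9744, sin(167 deg) = 0.225
x' = -2.6 * -0.9744 - 3.9 * 0.225
= 2.5334 - 0.8773
= 1.6561


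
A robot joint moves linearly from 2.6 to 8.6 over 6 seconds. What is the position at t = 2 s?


s = t/T = 2/6 = 0.3333
p(t) = p0 + (pf-p0)*s
= 2.6 + (8.6 - 2.6) * 0.3333
= 4.6


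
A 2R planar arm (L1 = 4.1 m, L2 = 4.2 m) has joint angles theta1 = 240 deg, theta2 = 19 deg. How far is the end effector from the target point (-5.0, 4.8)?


End effector via forward kinematics:
x = L1*cos(t1) + L2*cos(t1+t2) = -2.8514
y = L1*sin(t1) + L2*sin(t1+t2) = -7.6735
Distance to target:
d = sqrt((-5.0 - -2.8514)^2 + (4.8 - -7.6735)^2)
= sqrt(4.6165 + 155.5892)
= 12.6572 m


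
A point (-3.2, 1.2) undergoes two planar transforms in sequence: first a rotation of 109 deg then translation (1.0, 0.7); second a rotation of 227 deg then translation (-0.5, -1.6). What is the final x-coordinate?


After transform 1:
x1 = cos(109)*-3.2 - sin(109)*1.2 + 1.0 = 0.9072
y1 = sin(109)*-3.2 + cos(109)*1.2 + 0.7 = -2.7163
After transform 2:
x2 = cos(227)*0.9072 - sin(227)*-2.7163 + -0.5
= -3.1053


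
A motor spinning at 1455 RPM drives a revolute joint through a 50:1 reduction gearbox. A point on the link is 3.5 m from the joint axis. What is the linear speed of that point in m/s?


omega_motor = 1455 * 2*pi/60 = 152.3672 rad/s
omega_joint = omega_motor / 50 = 3.0473 rad/s
v = omega_joint * r = 3.0473 * 3.5
= 10.6657 m/s


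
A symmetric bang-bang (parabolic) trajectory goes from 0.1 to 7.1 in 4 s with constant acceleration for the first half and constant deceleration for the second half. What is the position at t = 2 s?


Symmetric rest-to-rest: each phase covers (pf-p0)/2 in time T/2. 0.5*a*(T/2)^2 = (pf-p0)/2 => a = 4*(pf-p0)/T^2
a = 4*(7.1-0.1)/4^2 = 1.75
t = 2 is in the acceleration phase (t <= T/2).
p = p0 + 0.5*a*t^2 = 0.1 + 0.5*1.75*2^2
= 3.6


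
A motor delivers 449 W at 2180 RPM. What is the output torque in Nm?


omega = 2180 * 2*pi/60 = 228.2891 rad/s
tau = P / omega = 449 / 228.2891
= 1.9668 Nm


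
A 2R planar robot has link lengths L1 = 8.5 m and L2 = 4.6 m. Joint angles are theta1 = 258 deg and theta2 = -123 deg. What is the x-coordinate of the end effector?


Convert angles to radians: theta1 = 4.5029, theta2 = -2.1468
x = L1*cos(theta1) + L2*cos(theta1+theta2)
x = -1.7672 + -3.2527
x = -5.0199


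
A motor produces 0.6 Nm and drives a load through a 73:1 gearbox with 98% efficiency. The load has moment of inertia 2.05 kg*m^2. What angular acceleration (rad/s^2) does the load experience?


tau_out = tau_motor * N * eta
= 0.6 * 73 * 0.98 = 42.924 Nm
alpha = tau_out / I = 42.924 / 2.05
= 20.9385 rad/s^2


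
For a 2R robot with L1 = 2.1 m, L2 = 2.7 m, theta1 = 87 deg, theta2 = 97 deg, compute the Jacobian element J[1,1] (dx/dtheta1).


J[1,1] = -L1*sin(t1) - L2*sin(t1+t2)
= -2.1*sin(87) - 2.7*sin(184)
= -1.9088


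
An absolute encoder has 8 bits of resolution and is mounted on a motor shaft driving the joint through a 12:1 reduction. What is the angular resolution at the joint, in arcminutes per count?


counts = 2^8 = 256
effective counts at joint = 256 * 12 = 3072
resolution = 360*60 / 3072
= 7.0312 arcmin/count


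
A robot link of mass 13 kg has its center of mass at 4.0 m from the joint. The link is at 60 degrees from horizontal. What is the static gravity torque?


tau = m*g*L*cos(angle)
= 13 * 9.81 * 4.0 * cos(60 deg)
= 13 * 9.81 * 4.0 * 0.5
= 255.06 Nm


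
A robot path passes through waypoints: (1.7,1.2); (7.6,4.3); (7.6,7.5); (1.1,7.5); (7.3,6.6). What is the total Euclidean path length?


Segment lengths:
  seg1 = sqrt((5.9)^2 + (3.1)^2) = 6.6648
  seg2 = sqrt((0.0)^2 + (3.2)^2) = 3.2
  seg3 = sqrt((-6.5)^2 + (0.0)^2) = 6.5
  seg4 = sqrt((6.2)^2 + (-0.9)^2) = 6.265
Total = 22.6298


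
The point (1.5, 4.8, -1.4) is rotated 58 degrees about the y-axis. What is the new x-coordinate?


Rotation about y-axis: x' = x*cos(theta) + z*sin(theta)
= 1.5 * 0.5299 + -1.4 * 0.848
= -0.3924


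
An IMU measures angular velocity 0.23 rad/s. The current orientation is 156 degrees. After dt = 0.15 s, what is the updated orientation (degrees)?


delta_theta = w * dt = 0.23 * 0.15 = 0.0345 rad
= 1.9767 deg
theta_new = 156 + 1.9767 = 157.9767 deg


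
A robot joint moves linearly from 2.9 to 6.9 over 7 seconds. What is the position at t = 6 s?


s = t/T = 6/7 = 0.8571
p(t) = p0 + (pf-p0)*s
= 2.9 + (6.9 - 2.9) * 0.8571
= 6.3286


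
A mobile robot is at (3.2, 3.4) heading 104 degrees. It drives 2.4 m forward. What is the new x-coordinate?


x_new = x0 + d*cos(theta)
= 3.2 + 2.4*cos(104)
= 3.2 + -0.5806
= 2.6194


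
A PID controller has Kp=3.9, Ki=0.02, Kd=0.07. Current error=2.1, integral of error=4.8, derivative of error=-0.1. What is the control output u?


u = Kp*e + Ki*int(e) + Kd*de/dt
= 3.9*2.1 + 0.02*4.8 + 0.07*(-0.1)
= 8.19 + 0.096 + -0.007
= 8.279


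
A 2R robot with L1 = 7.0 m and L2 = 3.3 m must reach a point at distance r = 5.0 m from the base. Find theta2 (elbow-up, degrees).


cos(theta2) = (r^2 - L1^2 - L2^2) / (2*L1*L2)
cos(theta2) = (25.0 - 49.0 - 10.89) / 46.2
cos(theta2) = -0.755195
theta2 = 139.0424 degrees


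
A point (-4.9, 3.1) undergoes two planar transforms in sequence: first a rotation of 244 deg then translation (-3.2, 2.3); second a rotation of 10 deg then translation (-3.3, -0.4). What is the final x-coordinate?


After transform 1:
x1 = cos(244)*-4.9 - sin(244)*3.1 + -3.2 = 1.7343
y1 = sin(244)*-4.9 + cos(244)*3.1 + 2.3 = 5.3451
After transform 2:
x2 = cos(10)*1.7343 - sin(10)*5.3451 + -3.3
= -2.5202


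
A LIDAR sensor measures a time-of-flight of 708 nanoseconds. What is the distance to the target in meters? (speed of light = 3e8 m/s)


tof = 708 ns = 7.08e-07 s
dist = c * tof / 2
= 3e8 * 7.08e-07 / 2
= 106.2 m


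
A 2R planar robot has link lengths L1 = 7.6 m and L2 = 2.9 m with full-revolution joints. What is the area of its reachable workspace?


r_max = L1 + L2 = 10.5 m
r_min = |L1 - L2| = 4.7 m
Area = pi*(r_max^2 - r_min^2)
= pi*(110.25 - 22.09)
= pi * 88.16
= 276.9628 m^2


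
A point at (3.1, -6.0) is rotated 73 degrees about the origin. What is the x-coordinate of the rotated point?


x' = x*cos(theta) - y*sin(theta)
cos(73 deg) = 0.2924, sin(73 deg) = 0.9563
x' = 3.1 * 0.2924 - -6.0 * 0.9563
= 0.9064 - -5.7378
= 6.6442


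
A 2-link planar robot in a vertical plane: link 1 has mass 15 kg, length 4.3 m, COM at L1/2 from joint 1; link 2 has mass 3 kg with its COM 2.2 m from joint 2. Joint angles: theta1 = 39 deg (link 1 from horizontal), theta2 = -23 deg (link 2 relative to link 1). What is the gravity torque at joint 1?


Horizontal distance from joint 1 to link-1 COM:
  x_c1 = (L1/2)*cos(t1) = 2.15 * 0.7771 = 1.6709 m
Horizontal distance from joint 1 to link-2 COM:
  x_c2 = L1*cos(t1) + Lc2*cos(t1+t2)
       = 4.3*0.7771 + 2.2*0.9613 = 5.4565 m
tau1 = m1*g*x_c1 + m2*g*x_c2
     = 15*9.81*1.6709 + 3*9.81*5.4565
     = 245.8676 + 160.5849
     = 406.4525 Nm


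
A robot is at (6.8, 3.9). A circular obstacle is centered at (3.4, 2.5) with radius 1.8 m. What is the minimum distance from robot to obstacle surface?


center_dist = sqrt((6.8-3.4)^2 + (3.9-2.5)^2)
= sqrt(11.56 + 1.96)
= 3.677
min_dist = center_dist - radius = 3.677 - 1.8 = 1.877 m


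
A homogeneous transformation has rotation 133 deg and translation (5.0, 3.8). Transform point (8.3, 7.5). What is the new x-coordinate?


x' = cos(theta)*px - sin(theta)*py + tx
= -0.682*8.3 - 0.7314*7.5 + 5.0
= -6.1457


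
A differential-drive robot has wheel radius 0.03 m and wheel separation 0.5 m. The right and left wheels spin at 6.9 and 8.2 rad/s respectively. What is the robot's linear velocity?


vR = r*wR = 0.03*6.9 = 0.207 m/s
vL = r*wL = 0.03*8.2 = 0.246 m/s
v = (vR+vL)/2 = 0.2265 m/s
omega = (vR-vL)/L = -0.078 rad/s
linear velocity = 0.2265 m/s


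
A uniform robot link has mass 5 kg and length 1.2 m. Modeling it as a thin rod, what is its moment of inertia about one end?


I = (1/3) * m * L^2
= (1/3) * 5 * 1.2^2
= 0.333333 * 5 * 1.44
= 2.4 kg*m^2


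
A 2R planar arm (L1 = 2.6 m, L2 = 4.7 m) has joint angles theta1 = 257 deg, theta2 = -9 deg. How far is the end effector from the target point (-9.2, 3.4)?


End effector via forward kinematics:
x = L1*cos(t1) + L2*cos(t1+t2) = -2.3455
y = L1*sin(t1) + L2*sin(t1+t2) = -6.8911
Distance to target:
d = sqrt((-9.2 - -2.3455)^2 + (3.4 - -6.8911)^2)
= sqrt(46.9838 + 105.9073)
= 12.3649 m


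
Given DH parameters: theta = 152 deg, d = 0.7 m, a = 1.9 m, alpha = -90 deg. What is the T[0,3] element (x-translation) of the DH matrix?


T[0,3] = a * cos(theta)
= 1.9 * cos(152 deg)
= 1.9 * -0.8829
= -1.6776


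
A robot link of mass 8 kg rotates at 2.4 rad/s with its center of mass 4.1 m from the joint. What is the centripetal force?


F = m * omega^2 * r
= 8 * 2.4^2 * 4.1
= 8 * 5.76 * 4.1
= 188.928 N


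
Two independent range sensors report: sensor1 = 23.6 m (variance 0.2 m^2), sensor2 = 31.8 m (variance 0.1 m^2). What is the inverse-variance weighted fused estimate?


w1 = (1/var1) / (1/var1 + 1/var2)
   = 5.0 / (5.0 + 10.0) = 0.3333
w2 = 1 - w1 = 0.6667
fused = w1*s1 + w2*s2 = 7.8667 + 21.2
= 29.0667 m


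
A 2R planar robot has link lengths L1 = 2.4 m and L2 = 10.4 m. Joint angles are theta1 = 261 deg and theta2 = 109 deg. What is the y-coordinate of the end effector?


Convert angles to radians: theta1 = 4.5553, theta2 = 1.9024
y = L1*sin(theta1) + L2*sin(theta1+theta2)
y = -2.3705 + 1.8059
y = -0.5645


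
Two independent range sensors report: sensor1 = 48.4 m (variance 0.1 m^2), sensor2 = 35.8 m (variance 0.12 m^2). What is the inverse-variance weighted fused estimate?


w1 = (1/var1) / (1/var1 + 1/var2)
   = 10.0 / (10.0 + 8.3333) = 0.5455
w2 = 1 - w1 = 0.4545
fused = w1*s1 + w2*s2 = 26.4 + 16.2727
= 42.6727 m


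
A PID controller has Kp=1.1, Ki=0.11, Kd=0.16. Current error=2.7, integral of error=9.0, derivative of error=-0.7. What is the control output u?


u = Kp*e + Ki*int(e) + Kd*de/dt
= 1.1*2.7 + 0.11*9.0 + 0.16*(-0.7)
= 2.97 + 0.99 + -0.112
= 3.848


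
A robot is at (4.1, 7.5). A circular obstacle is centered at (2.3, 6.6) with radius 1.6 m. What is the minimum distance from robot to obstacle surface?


center_dist = sqrt((4.1-2.3)^2 + (7.5-6.6)^2)
= sqrt(3.24 + 0.81)
= 2.0125
min_dist = center_dist - radius = 2.0125 - 1.6 = 0.4125 m


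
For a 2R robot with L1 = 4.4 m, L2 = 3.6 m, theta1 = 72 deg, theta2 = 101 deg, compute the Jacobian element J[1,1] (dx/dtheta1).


J[1,1] = -L1*sin(t1) - L2*sin(t1+t2)
= -4.4*sin(72) - 3.6*sin(173)
= -4.6234


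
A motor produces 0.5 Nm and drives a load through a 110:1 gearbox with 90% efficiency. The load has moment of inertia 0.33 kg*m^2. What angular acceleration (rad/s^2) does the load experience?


tau_out = tau_motor * N * eta
= 0.5 * 110 * 0.9 = 49.5 Nm
alpha = tau_out / I = 49.5 / 0.33
= 150.0 rad/s^2


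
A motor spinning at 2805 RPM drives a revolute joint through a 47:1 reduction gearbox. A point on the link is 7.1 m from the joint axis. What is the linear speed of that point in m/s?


omega_motor = 2805 * 2*pi/60 = 293.7389 rad/s
omega_joint = omega_motor / 47 = 6.2498 rad/s
v = omega_joint * r = 6.2498 * 7.1
= 44.3733 m/s


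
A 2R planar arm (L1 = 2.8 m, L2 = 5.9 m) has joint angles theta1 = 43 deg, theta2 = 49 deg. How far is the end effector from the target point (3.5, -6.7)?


End effector via forward kinematics:
x = L1*cos(t1) + L2*cos(t1+t2) = 1.8419
y = L1*sin(t1) + L2*sin(t1+t2) = 7.806
Distance to target:
d = sqrt((3.5 - 1.8419)^2 + (-6.7 - 7.806)^2)
= sqrt(2.7494 + 210.4241)
= 14.6005 m


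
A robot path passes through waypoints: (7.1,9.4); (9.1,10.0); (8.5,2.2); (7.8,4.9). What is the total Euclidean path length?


Segment lengths:
  seg1 = sqrt((2.0)^2 + (0.6)^2) = 2.0881
  seg2 = sqrt((-0.6)^2 + (-7.8)^2) = 7.823
  seg3 = sqrt((-0.7)^2 + (2.7)^2) = 2.7893
Total = 12.7004


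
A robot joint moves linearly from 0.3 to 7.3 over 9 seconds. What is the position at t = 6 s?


s = t/T = 6/9 = 0.6667
p(t) = p0 + (pf-p0)*s
= 0.3 + (7.3 - 0.3) * 0.6667
= 4.9667


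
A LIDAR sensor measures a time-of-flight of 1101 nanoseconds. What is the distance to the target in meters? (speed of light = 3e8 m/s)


tof = 1101 ns = 1.101e-06 s
dist = c * tof / 2
= 3e8 * 1.101e-06 / 2
= 165.15 m


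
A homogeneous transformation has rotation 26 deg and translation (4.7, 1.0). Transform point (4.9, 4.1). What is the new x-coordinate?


x' = cos(theta)*px - sin(theta)*py + tx
= 0.8988*4.9 - 0.4384*4.1 + 4.7
= 7.3068


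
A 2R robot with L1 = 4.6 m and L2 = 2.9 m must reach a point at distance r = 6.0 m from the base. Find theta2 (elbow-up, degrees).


cos(theta2) = (r^2 - L1^2 - L2^2) / (2*L1*L2)
cos(theta2) = (36.0 - 21.16 - 8.41) / 26.68
cos(theta2) = 0.241004
theta2 = 76.0542 degrees


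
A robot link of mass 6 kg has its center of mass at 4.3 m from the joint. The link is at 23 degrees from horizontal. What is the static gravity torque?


tau = m*g*L*cos(angle)
= 6 * 9.81 * 4.3 * cos(23 deg)
= 6 * 9.81 * 4.3 * 0.9205
= 232.9779 Nm


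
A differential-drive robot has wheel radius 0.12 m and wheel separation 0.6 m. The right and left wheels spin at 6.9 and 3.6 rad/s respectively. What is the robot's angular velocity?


vR = r*wR = 0.12*6.9 = 0.828 m/s
vL = r*wL = 0.12*3.6 = 0.432 m/s
v = (vR+vL)/2 = 0.63 m/s
omega = (vR-vL)/L = 0.66 rad/s
angular velocity = 0.66 rad/s


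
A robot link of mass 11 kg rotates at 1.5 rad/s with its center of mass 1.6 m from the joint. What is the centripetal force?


F = m * omega^2 * r
= 11 * 1.5^2 * 1.6
= 11 * 2.25 * 1.6
= 39.6 N


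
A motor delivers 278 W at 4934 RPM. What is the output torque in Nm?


omega = 4934 * 2*pi/60 = 516.6873 rad/s
tau = P / omega = 278 / 516.6873
= 0.538 Nm


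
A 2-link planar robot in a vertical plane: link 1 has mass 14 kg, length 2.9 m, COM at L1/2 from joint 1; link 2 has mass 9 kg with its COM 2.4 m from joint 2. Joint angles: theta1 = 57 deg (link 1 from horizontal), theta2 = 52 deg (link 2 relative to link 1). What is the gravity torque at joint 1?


Horizontal distance from joint 1 to link-1 COM:
  x_c1 = (L1/2)*cos(t1) = 1.45 * 0.5446 = 0.7897 m
Horizontal distance from joint 1 to link-2 COM:
  x_c2 = L1*cos(t1) + Lc2*cos(t1+t2)
       = 2.9*0.5446 + 2.4*-0.3256 = 0.7981 m
tau1 = m1*g*x_c1 + m2*g*x_c2
     = 14*9.81*0.7897 + 9*9.81*0.7981
     = 108.4611 + 70.4633
     = 178.9244 Nm


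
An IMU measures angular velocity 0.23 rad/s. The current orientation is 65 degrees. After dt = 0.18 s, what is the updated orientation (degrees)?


delta_theta = w * dt = 0.23 * 0.18 = 0.0414 rad
= 2.372 deg
theta_new = 65 + 2.372 = 67.372 deg


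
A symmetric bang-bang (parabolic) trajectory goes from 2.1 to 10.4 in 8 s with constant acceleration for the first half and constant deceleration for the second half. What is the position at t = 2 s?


Symmetric rest-to-rest: each phase covers (pf-p0)/2 in time T/2. 0.5*a*(T/2)^2 = (pf-p0)/2 => a = 4*(pf-p0)/T^2
a = 4*(10.4-2.1)/8^2 = 0.5188
t = 2 is in the acceleration phase (t <= T/2).
p = p0 + 0.5*a*t^2 = 2.1 + 0.5*0.5188*2^2
= 3.1375


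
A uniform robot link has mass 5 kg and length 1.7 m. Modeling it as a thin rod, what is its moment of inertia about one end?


I = (1/3) * m * L^2
= (1/3) * 5 * 1.7^2
= 0.333333 * 5 * 2.89
= 4.8167 kg*m^2


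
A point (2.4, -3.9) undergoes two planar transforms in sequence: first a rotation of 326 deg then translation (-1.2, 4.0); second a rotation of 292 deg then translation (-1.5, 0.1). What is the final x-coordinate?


After transform 1:
x1 = cos(326)*2.4 - sin(326)*-3.9 + -1.2 = -1.3912
y1 = sin(326)*2.4 + cos(326)*-3.9 + 4.0 = -0.5753
After transform 2:
x2 = cos(292)*-1.3912 - sin(292)*-0.5753 + -1.5
= -2.5546


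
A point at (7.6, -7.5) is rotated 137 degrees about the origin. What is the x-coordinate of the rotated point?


x' = x*cos(theta) - y*sin(theta)
cos(137 deg) = -0.7314, sin(137 deg) = 0.682
x' = 7.6 * -0.7314 - -7.5 * 0.682
= -5.5583 - -5.115
= -0.4433


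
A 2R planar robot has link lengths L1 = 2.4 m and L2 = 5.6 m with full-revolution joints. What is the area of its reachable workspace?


r_max = L1 + L2 = 8.0 m
r_min = |L1 - L2| = 3.2 m
Area = pi*(r_max^2 - r_min^2)
= pi*(64.0 - 10.24)
= pi * 53.76
= 168.892 m^2


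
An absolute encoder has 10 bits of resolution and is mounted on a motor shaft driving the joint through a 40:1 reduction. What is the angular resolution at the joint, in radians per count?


counts = 2^10 = 1024
effective counts at joint = 1024 * 40 = 40960
resolution = 2*pi / 40960
= 1.5340e-04 rad/count


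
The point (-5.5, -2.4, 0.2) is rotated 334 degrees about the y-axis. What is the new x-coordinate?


Rotation about y-axis: x' = x*cos(theta) + z*sin(theta)
= -5.5 * 0.8988 + 0.2 * -0.4384
= -5.031


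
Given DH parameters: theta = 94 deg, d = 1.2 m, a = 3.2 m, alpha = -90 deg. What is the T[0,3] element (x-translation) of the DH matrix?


T[0,3] = a * cos(theta)
= 3.2 * cos(94 deg)
= 3.2 * -0.0698
= -0.2232


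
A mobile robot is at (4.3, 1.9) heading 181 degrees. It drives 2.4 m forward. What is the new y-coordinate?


y_new = y0 + d*sin(theta)
= 1.9 + 2.4*sin(181)
= 1.9 + -0.0419
= 1.8581


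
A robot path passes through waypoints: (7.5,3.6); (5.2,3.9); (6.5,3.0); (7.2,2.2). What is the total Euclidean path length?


Segment lengths:
  seg1 = sqrt((-2.3)^2 + (0.3)^2) = 2.3195
  seg2 = sqrt((1.3)^2 + (-0.9)^2) = 1.5811
  seg3 = sqrt((0.7)^2 + (-0.8)^2) = 1.063
Total = 4.9636


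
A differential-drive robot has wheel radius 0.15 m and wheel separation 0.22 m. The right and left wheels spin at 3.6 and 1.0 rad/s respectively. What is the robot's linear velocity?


vR = r*wR = 0.15*3.6 = 0.54 m/s
vL = r*wL = 0.15*1.0 = 0.15 m/s
v = (vR+vL)/2 = 0.345 m/s
omega = (vR-vL)/L = 1.7727 rad/s
linear velocity = 0.345 m/s


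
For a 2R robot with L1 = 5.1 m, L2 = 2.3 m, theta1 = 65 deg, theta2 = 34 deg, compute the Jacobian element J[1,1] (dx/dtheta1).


J[1,1] = -L1*sin(t1) - L2*sin(t1+t2)
= -5.1*sin(65) - 2.3*sin(99)
= -6.8939


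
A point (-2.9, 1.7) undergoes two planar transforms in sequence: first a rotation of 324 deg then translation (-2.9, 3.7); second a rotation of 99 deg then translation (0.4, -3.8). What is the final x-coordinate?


After transform 1:
x1 = cos(324)*-2.9 - sin(324)*1.7 + -2.9 = -4.2469
y1 = sin(324)*-2.9 + cos(324)*1.7 + 3.7 = 6.7799
After transform 2:
x2 = cos(99)*-4.2469 - sin(99)*6.7799 + 0.4
= -5.6321


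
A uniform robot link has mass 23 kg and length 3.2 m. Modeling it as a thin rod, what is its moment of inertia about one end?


I = (1/3) * m * L^2
= (1/3) * 23 * 3.2^2
= 0.333333 * 23 * 10.24
= 78.5067 kg*m^2


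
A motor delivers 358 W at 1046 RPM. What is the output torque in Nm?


omega = 1046 * 2*pi/60 = 109.5369 rad/s
tau = P / omega = 358 / 109.5369
= 3.2683 Nm


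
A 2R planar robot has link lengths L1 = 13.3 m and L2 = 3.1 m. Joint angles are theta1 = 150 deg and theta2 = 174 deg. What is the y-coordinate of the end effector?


Convert angles to radians: theta1 = 2.618, theta2 = 3.0369
y = L1*sin(theta1) + L2*sin(theta1+theta2)
y = 6.65 + -1.8221
y = 4.8279


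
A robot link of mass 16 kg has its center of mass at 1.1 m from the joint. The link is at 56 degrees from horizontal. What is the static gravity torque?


tau = m*g*L*cos(angle)
= 16 * 9.81 * 1.1 * cos(56 deg)
= 16 * 9.81 * 1.1 * 0.5592
= 96.548 Nm
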